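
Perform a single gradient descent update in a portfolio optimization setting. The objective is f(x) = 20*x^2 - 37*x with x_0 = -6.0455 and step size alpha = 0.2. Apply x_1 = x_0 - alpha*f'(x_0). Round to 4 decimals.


We compute the gradient at x_0 and apply the update.
f'(x) = 40*x - 37
f'(-6.0455) = 40*-6.0455 - 37 = -278.82
x_1 = -6.0455 - 0.2*-278.82 = 49.7185


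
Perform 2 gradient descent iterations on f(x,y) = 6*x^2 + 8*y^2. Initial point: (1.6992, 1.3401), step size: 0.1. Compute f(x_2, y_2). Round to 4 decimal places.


Gradient descent on f(x,y) = 6*x^2 + 8*y^2.
Starting point: (1.6992, 1.3401), alpha = 0.1
Step 1: grad_x = 2*6*1.6992 = 20.3904, grad_y = 2*8*1.3401 = 21.4416
  x_1 = 1.6992 - 0.1*20.3904 = -0.3398
  y_1 = 1.3401 - 0.1*21.4416 = -0.8041
Step 2: grad_x = 2*6*-0.3398 = -4.0781, grad_y = 2*8*-0.8041 = -12.865
  x_2 = -0.3398 - 0.1*-4.0781 = 0.068
  y_2 = -0.8041 - 0.1*-12.865 = 0.4824
f(0.068, 0.4824) = 6*0.068^2 + 8*0.4824^2 = 1.8897


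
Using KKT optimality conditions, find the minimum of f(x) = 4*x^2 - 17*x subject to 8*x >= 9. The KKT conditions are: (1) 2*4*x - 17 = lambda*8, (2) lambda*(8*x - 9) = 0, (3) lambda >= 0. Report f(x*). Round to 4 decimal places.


Step 1: Try lambda = 0 (constraint inactive).
Stationarity: 2*4*x - 17 = 0
x* = 17/(2*4) = 2.125
Check constraint: 8*2.125 = 17.0 >= 9 -- satisfied.
Step 2: Compute optimal value.
f(x*) = 4*2.125^2 - 17*2.125 = -18.0625


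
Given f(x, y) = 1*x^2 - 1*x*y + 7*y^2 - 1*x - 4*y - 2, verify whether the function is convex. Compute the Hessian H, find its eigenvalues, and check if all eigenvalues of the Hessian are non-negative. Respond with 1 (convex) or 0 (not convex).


The Hessian of f(x,y) = 1*x^2 - 1*x*y + 7*y^2 - 1*x - 4*y - 2 is:
H = [[2, -1], [-1, 14]]
Trace = 2 + 14 = 16
Determinant = 2*14 - (-1)^2 = 27
Discriminant = (16)^2 - 4*27 = 148.0
Eigenvalues: lambda_1 = 1.9172, lambda_2 = 14.0828
The function is convex.

1


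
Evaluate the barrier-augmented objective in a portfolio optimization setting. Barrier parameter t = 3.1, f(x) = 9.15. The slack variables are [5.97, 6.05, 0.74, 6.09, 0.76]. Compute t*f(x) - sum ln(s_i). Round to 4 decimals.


Step 1: Compute log-barrier.
ln values: [1.7867, 1.8001, -0.3011, 1.8066, -0.2744]
phi = -(1.7867 + 1.8001 - 0.3011 + 1.8066 - 0.2744) = -4.8179
Step 2: Compute augmented objective.
t*f(x) = 3.1*9.15 = 28.365
Total = 28.365 - 4.8179 = 23.5471


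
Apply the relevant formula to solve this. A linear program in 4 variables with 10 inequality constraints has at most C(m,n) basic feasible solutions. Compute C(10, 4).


Each vertex corresponds to some choice of n active constraints out of m, so the number of vertices is at most C(m, n) = m! / (n!(m-n)!).
m = 10, n = 4
Numerator: 10 * 9 * 8 * 7
Denominator: 4! = 24
C(10, 4) = 210


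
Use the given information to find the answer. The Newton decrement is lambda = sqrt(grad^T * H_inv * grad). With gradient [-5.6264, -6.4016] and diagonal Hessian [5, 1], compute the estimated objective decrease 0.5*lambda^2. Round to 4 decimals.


Step 1: H is diagonal, so H^(-1) * g = [-1.1253, -6.4016].
Step 2: g^T H^(-1) g = sum_i g_i^2 / H_ii
  = (-5.6264)^2/5 + (-6.4016)^2/1
  = 6.3313 + 40.9805 = 47.3118
Step 3: Objective decrease = 0.5 * g^T H^(-1) g = 23.6559


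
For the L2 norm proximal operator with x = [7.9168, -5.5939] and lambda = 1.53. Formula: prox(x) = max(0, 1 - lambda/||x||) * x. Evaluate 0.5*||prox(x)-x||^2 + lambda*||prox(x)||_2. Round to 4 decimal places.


Step 1: Compute ||x||.
||x|| = 9.6937
Step 2: Compute scaling factor.
scale = max(0, 1 - 1.53/9.6937) = 0.8422
Step 3: prox(x) = [6.6673, -4.711]
||prox(x)|| = 8.1637
Step 4: Proximal objective.
0.5*||prox-x||^2 = 1.1705
lambda*||prox|| = 12.4905
Total = 13.6609


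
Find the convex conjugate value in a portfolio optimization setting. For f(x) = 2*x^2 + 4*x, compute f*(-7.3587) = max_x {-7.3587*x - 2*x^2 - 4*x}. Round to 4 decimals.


f*(y) = sup_x {y*x - a*x^2 - b*x} = sup_x {(y-b)*x - a*x^2}
FOC: (y - b) - 2a*x = 0 => x* = (y - b)/(2a)
x* = (-7.3587 - 4)/(2*2) = -2.8397
f*(-7.3587) = (y-b)^2/(4a) = (-7.3587 - 4)^2/(4*2)
= 129.0201/8 = 16.1275


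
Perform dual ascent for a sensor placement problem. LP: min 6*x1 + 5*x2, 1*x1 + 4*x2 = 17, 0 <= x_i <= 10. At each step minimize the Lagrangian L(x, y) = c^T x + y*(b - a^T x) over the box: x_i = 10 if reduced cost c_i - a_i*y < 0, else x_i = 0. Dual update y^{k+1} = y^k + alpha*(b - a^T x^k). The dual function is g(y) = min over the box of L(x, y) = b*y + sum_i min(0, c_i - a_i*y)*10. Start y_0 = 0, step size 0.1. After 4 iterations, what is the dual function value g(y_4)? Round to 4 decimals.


Dual ascent for LP: min 6*x1 + 5*x2, 1*x1 + 4*x2 = 17, 0 <= x_i <= 10
Step 1: y^k = 0.0, reduced costs: (6.0, 5.0)
  x^k = (0.0, 0.0), subgradient = b - a^T x = 17.0
  y^{k+1} = 0.0 + 0.1*17.0 = 1.7
Step 2: y^k = 1.7, reduced costs: (4.3, -1.8)
  x^k = (0.0, 10.0), subgradient = b - a^T x = -23.0
  y^{k+1} = 1.7 + 0.1*-23.0 = -0.6
Step 3: y^k = -0.6, reduced costs: (6.6, 7.4)
  x^k = (0.0, 0.0), subgradient = b - a^T x = 17.0
  y^{k+1} = -0.6 + 0.1*17.0 = 1.1
Step 4: y^k = 1.1, reduced costs: (4.9, 0.6)
  x^k = (0.0, 0.0), subgradient = b - a^T x = 17.0
  y^{k+1} = 1.1 + 0.1*17.0 = 2.8
Dual objective at y_4 = 2.8: reduced costs (3.2, -6.2), box minimizer x = (0.0, 10.0)
g(y_4) = b*y + (c1 - a1*y)*x1 + (c2 - a2*y)*x2 = 17*2.8 + 3.2*0.0 + (-6.2)*10.0 = 47.6 + 0.0 - 62.0 = -14.4


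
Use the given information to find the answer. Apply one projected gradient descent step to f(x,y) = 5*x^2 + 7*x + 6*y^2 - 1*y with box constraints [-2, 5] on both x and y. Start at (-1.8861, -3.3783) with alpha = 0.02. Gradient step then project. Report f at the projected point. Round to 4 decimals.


Step 1: Compute gradient at (-1.8861, -3.3783).
grad_x = 2*5*-1.8861 + 7 = -11.861
grad_y = 2*6*-3.3783 - 1 = -41.5396
Step 2: Gradient step.
x_raw = -1.8861 - 0.02*-11.861 = -1.6489
y_raw = -3.3783 - 0.02*-41.5396 = -2.5475
Step 3: Project onto [-2, 5].
x_proj = clip(-1.6489) = -1.6489
y_proj = clip(-2.5475) = -2.0
Step 4: Evaluate f.
f(-1.6489, -2.0) = 28.0519


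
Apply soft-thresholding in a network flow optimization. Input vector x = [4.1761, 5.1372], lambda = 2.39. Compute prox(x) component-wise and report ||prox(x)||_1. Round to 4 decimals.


Soft-thresholding with lambda = 2.39:
prox(4.1761) = sign(4.1761)*max(|4.1761| - 2.39, 0) = 1.7861
prox(5.1372) = sign(5.1372)*max(|5.1372| - 2.39, 0) = 2.7472
prox(x) = [1.7861, 2.7472]
||prox(x)||_1 = 1.7861 + 2.7472 = 4.5333


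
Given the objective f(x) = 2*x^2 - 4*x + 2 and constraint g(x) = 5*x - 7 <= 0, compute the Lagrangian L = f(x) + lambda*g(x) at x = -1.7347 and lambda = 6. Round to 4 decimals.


Step 1: Evaluate f(x).
f(-1.7347) = 2*(-1.7347)^2 - 4*(-1.7347) + 2 = 14.9572
Step 2: Evaluate g(x).
g(-1.7347) = 5*-1.7347 - 7 = -15.6735
Step 3: Compute Lagrangian.
L = 14.9572 + 6*-15.6735 = -79.0838


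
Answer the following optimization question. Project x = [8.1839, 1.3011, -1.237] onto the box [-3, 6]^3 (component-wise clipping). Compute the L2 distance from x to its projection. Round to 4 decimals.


Project each component onto [-3, 6].
clip(8.1839) = 6.0, clip(1.3011) = 1.3011, clip(-1.237) = -1.237
Projection = [6.0, 1.3011, -1.237]
Squared diffs: [4.7694, 0.0, 0.0]
Distance = sqrt(4.7694) = 2.1839


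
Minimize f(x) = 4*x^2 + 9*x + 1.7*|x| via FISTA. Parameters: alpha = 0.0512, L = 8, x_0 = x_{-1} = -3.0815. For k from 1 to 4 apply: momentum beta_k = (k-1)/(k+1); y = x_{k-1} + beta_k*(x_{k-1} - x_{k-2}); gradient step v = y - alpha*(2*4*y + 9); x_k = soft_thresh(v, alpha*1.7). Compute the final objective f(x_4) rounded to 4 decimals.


FISTA on f(x) = 4*x^2 + 9*x + 1.7*|x|
L = 8, alpha = 0.0512
Iteration 1: beta = 0.0, y = -3.0815 + 0.0*(-3.0815 + 3.0815) = -3.0815
  grad(y) = -15.652, v = y - alpha*grad = -2.2801
  prox(v) = soft_thresh(-2.2801, 0.087) = -2.1931
Iteration 2: beta = 0.3333, y = -2.1931 + 0.3333*(-2.1931 + 3.0815) = -1.8969
  grad(y) = -6.1755, v = y - alpha*grad = -1.5808
  prox(v) = soft_thresh(-1.5808, 0.087) = -1.4937
Iteration 3: beta = 0.5, y = -1.4937 + 0.5*(-1.4937 + 2.1931) = -1.144
  grad(y) = -0.1522, v = y - alpha*grad = -1.1362
  prox(v) = soft_thresh(-1.1362, 0.087) = -1.0492
Iteration 4: beta = 0.6, y = -1.0492 + 0.6*(-1.0492 + 1.4937) = -0.7825
  grad(y) = 2.7401, v = y - alpha*grad = -0.9228
  prox(v) = soft_thresh(-0.9228, 0.087) = -0.8357
f(x_4) = 4*(-0.8357)^2 + 9*(-0.8357) + 1.7*|-0.8357| = -3.3071


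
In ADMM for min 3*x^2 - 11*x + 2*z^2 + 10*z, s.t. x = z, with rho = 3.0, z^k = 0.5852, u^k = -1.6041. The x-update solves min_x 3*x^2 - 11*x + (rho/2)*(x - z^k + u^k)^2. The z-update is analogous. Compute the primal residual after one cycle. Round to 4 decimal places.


ADMM iteration with rho = 3.0, z^k = 0.5852, u^k = -1.6041
Step 1: x-update.
Minimize 3*x^2 - 11*x + (3.0/2)*(x - 0.5852 - 1.6041)^2
FOC: (2*3 + 3.0)*x = 11 + 3.0*(0.5852 + 1.6041)
x^{k+1} = 1.952
Step 2: z-update.
Minimize 2*z^2 + 10*z + (3.0/2)*(1.952 - z - 1.6041)^2
FOC: (2*2 + 3.0)*z = -10 + 3.0*(1.952 - 1.6041)
z^{k+1} = -1.2795
Step 3: u-update.
u^{k+1} = -1.6041 + 1.952 + 1.2795 = 1.6274
Step 4: Primal residual = |1.952 + 1.2795| = 3.2315


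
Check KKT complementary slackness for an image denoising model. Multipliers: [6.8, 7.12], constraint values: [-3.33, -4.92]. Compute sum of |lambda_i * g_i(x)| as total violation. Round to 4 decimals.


KKT complementary slackness check:
lambda_1 * g_1 = 6.8 * -3.33 = -22.644
lambda_2 * g_2 = 7.12 * -4.92 = -35.0304
Total violation = 22.644 + 35.0304 = 57.6744


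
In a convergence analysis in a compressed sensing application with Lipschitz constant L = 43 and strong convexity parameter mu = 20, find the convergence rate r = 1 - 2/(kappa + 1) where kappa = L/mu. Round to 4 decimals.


Step 1: Compute the condition number.
kappa = L/mu = 43/20 = 2.15
Step 2: Compute the convergence rate.
r = 1 - 2/(kappa + 1) = 1 - 2*mu/(L + mu) = (L - mu)/(L + mu) = 23/63 = 0.3651


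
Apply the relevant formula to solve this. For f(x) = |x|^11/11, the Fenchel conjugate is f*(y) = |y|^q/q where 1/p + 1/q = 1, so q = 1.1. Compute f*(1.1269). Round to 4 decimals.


The conjugate exponent q satisfies 1/p + 1/q = 1.
p = 11, so q = 11/(11 - 1) = 1.1
|y|^q = 1.1269^1.1 = 1.1404
f*(1.1269) = 1.1404 / 1.1 = 1.0368


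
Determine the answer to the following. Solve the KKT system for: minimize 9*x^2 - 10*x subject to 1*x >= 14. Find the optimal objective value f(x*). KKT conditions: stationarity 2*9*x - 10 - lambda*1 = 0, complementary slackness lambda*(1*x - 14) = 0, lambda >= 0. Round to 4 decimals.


Step 1: Try lambda = 0 (constraint inactive).
x_unc = 10/(2*9) = 0.5556
Check: 1*0.5556 = 0.5556 < 14 -- violated!
Step 2: Constraint must be active: 1*x = 14
x* = 14/1 = 14.0
lambda = (2*9*14.0 - 10)/1 = 242.0
Step 3: Compute optimal value.
f(x*) = 9*14.0^2 - 10*14.0 = 1624.0


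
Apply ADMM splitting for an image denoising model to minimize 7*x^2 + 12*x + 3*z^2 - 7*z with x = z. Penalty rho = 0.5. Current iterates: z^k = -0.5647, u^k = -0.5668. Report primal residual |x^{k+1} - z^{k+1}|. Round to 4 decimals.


ADMM iteration with rho = 0.5, z^k = -0.5647, u^k = -0.5668
Step 1: x-update.
Minimize 7*x^2 + 12*x + (0.5/2)*(x + 0.5647 - 0.5668)^2
FOC: (2*7 + 0.5)*x = -12 + 0.5*(-0.5647 + 0.5668)
x^{k+1} = -0.8275
Step 2: z-update.
Minimize 3*z^2 - 7*z + (0.5/2)*(-0.8275 - z - 0.5668)^2
FOC: (2*3 + 0.5)*z = 7 + 0.5*(-0.8275 - 0.5668)
z^{k+1} = 0.9697
Step 3: u-update.
u^{k+1} = -0.5668 - 0.8275 - 0.9697 = -2.364
Step 4: Primal residual = |-0.8275 - 0.9697| = 1.7972


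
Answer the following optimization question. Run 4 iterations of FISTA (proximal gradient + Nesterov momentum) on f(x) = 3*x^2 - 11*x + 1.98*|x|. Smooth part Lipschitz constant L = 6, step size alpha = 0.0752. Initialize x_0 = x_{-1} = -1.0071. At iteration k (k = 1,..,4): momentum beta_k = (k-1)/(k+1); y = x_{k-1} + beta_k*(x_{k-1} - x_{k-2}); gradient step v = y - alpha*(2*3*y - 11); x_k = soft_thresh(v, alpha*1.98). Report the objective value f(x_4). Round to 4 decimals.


FISTA on f(x) = 3*x^2 - 11*x + 1.98*|x|
L = 6, alpha = 0.0752
Iteration 1: beta = 0.0, y = -1.0071 + 0.0*(-1.0071 + 1.0071) = -1.0071
  grad(y) = -17.0426, v = y - alpha*grad = 0.2745
  prox(v) = soft_thresh(0.2745, 0.1489) = 0.1256
Iteration 2: beta = 0.3333, y = 0.1256 + 0.3333*(0.1256 + 1.0071) = 0.5032
  grad(y) = -7.9809, v = y - alpha*grad = 1.1033
  prox(v) = soft_thresh(1.1033, 0.1489) = 0.9544
Iteration 3: beta = 0.5, y = 0.9544 + 0.5*(0.9544 - 0.1256) = 1.3689
  grad(y) = -2.7868, v = y - alpha*grad = 1.5784
  prox(v) = soft_thresh(1.5784, 0.1489) = 1.4295
Iteration 4: beta = 0.6, y = 1.4295 + 0.6*(1.4295 - 0.9544) = 1.7146
  grad(y) = -0.7124, v = y - alpha*grad = 1.7682
  prox(v) = soft_thresh(1.7682, 0.1489) = 1.6193
f(x_4) = 3*1.6193^2 - 11*1.6193 + 1.98*|1.6193| = -6.7397


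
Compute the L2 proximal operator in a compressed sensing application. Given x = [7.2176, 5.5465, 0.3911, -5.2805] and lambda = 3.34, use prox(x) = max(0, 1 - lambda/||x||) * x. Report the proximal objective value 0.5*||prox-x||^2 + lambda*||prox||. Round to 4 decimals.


Step 1: Compute ||x||.
||x|| = 10.5306
Step 2: Compute scaling factor.
scale = max(0, 1 - 3.34/10.5306) = 0.6828
Step 3: prox(x) = [4.9284, 3.7873, 0.2671, -3.6057]
||prox(x)|| = 7.1906
Step 4: Proximal objective.
0.5*||prox-x||^2 = 5.5778
lambda*||prox|| = 24.0166
Total = 29.5945


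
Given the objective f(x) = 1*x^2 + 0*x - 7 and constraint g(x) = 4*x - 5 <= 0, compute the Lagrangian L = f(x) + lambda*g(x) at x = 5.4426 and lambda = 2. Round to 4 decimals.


Step 1: Evaluate f(x).
f(5.4426) = 1*5.4426^2 + 0*5.4426 - 7 = 22.6219
Step 2: Evaluate g(x).
g(5.4426) = 4*5.4426 - 5 = 16.7704
Step 3: Compute Lagrangian.
L = 22.6219 + 2*16.7704 = 56.1627


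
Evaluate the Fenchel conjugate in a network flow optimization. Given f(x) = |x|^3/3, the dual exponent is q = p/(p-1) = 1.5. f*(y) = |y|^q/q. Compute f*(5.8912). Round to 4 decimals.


The conjugate exponent q satisfies 1/p + 1/q = 1.
p = 3, so q = 3/(3 - 1) = 1.5
|y|^q = 5.8912^1.5 = 14.299
f*(5.8912) = 14.299 / 1.5 = 9.5327


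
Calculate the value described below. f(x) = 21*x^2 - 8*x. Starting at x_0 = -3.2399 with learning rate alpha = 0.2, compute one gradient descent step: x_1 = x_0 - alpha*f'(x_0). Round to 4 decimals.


We compute the gradient at x_0 and apply the update.
f'(x) = 42*x - 8
f'(-3.2399) = 42*-3.2399 - 8 = -144.0758
x_1 = -3.2399 - 0.2*-144.0758 = 25.5753


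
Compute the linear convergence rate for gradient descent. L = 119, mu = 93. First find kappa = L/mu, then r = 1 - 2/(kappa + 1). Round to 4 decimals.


Step 1: Compute the condition number.
kappa = L/mu = 119/93 = 1.2796
Step 2: Compute the convergence rate.
r = 1 - 2/(kappa + 1) = 1 - 2*mu/(L + mu) = (L - mu)/(L + mu) = 26/212 = 0.1226


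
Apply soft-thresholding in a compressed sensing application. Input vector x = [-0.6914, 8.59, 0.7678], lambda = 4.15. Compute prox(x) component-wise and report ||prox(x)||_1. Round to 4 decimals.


Soft-thresholding with lambda = 4.15:
prox(-0.6914) = sign(-0.6914)*max(|-0.6914| - 4.15, 0) = 0.0
prox(8.59) = sign(8.59)*max(|8.59| - 4.15, 0) = 4.44
prox(0.7678) = sign(0.7678)*max(|0.7678| - 4.15, 0) = 0.0
prox(x) = [0.0, 4.44, 0.0]
||prox(x)||_1 = 0.0 + 4.44 + 0.0 = 4.44


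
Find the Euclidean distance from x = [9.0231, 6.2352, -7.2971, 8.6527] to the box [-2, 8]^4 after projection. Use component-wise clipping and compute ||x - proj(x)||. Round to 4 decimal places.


Project each component onto [-2, 8].
clip(9.0231) = 8.0, clip(6.2352) = 6.2352, clip(-7.2971) = -2.0, clip(8.6527) = 8.0
Projection = [8.0, 6.2352, -2.0, 8.0]
Squared diffs: [1.0467, 0.0, 28.0593, 0.426]
Distance = sqrt(29.532) = 5.4343


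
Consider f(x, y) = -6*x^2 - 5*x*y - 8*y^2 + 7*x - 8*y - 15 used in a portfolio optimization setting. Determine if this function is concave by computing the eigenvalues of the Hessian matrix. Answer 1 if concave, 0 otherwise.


The Hessian of f(x,y) = -6*x^2 - 5*x*y - 8*y^2 + 7*x - 8*y - 15 is:
H = [[-12, -5], [-5, -16]]
Trace = -12 - 16 = -28
Determinant = -12*-16 - (-5)^2 = 167
Discriminant = (-28)^2 - 4*167 = 116.0
Eigenvalues: lambda_1 = -19.3852, lambda_2 = -8.6148
The function is concave.

1


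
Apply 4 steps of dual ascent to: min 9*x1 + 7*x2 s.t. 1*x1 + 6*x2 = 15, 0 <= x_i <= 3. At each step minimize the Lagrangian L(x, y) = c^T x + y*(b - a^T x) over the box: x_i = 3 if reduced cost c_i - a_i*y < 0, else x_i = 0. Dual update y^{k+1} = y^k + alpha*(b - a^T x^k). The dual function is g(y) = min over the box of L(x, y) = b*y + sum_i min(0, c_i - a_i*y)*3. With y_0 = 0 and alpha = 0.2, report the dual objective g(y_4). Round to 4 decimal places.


Dual ascent for LP: min 9*x1 + 7*x2, 1*x1 + 6*x2 = 15, 0 <= x_i <= 3
Step 1: y^k = 0.0, reduced costs: (9.0, 7.0)
  x^k = (0.0, 0.0), subgradient = b - a^T x = 15.0
  y^{k+1} = 0.0 + 0.2*15.0 = 3.0
Step 2: y^k = 3.0, reduced costs: (6.0, -11.0)
  x^k = (0.0, 3.0), subgradient = b - a^T x = -3.0
  y^{k+1} = 3.0 + 0.2*-3.0 = 2.4
Step 3: y^k = 2.4, reduced costs: (6.6, -7.4)
  x^k = (0.0, 3.0), subgradient = b - a^T x = -3.0
  y^{k+1} = 2.4 + 0.2*-3.0 = 1.8
Step 4: y^k = 1.8, reduced costs: (7.2, -3.8)
  x^k = (0.0, 3.0), subgradient = b - a^T x = -3.0
  y^{k+1} = 1.8 + 0.2*-3.0 = 1.2
Dual objective at y_4 = 1.2: reduced costs (7.8, -0.2), box minimizer x = (0.0, 3.0)
g(y_4) = b*y + (c1 - a1*y)*x1 + (c2 - a2*y)*x2 = 15*1.2 + 7.8*0.0 + (-0.2)*3.0 = 18.0 + 0.0 - 0.6 = 17.4


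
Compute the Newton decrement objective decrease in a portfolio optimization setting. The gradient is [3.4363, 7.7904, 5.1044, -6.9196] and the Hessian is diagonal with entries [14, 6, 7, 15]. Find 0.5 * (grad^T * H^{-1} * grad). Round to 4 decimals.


Step 1: H is diagonal, so H^(-1) * g = [0.2455, 1.2984, 0.7292, -0.4613].
Step 2: g^T H^(-1) g = sum_i g_i^2 / H_ii
  = (3.4363)^2/14 + (7.7904)^2/6 + (5.1044)^2/7 + (-6.9196)^2/15
  = 0.8434 + 10.1151 + 3.7221 + 3.1921 = 17.8727
Step 3: Objective decrease = 0.5 * g^T H^(-1) g = 8.9363


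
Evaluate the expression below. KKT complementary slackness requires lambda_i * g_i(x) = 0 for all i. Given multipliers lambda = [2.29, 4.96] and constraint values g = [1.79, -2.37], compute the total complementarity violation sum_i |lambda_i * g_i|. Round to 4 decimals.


KKT complementary slackness check:
lambda_1 * g_1 = 2.29 * 1.79 = 4.0991
lambda_2 * g_2 = 4.96 * -2.37 = -11.7552
Total violation = 4.0991 + 11.7552 = 15.8543


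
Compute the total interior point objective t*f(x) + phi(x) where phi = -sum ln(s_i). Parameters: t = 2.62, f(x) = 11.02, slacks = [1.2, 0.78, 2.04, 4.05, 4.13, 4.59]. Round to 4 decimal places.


Step 1: Compute log-barrier.
ln values: [0.1823, -0.2485, 0.7129, 1.3987, 1.4183, 1.5239]
phi = -(0.1823 - 0.2485 + 0.7129 + 1.3987 + 1.4183 + 1.5239) = -4.9877
Step 2: Compute augmented objective.
t*f(x) = 2.62*11.02 = 28.8724
Total = 28.8724 - 4.9877 = 23.8847


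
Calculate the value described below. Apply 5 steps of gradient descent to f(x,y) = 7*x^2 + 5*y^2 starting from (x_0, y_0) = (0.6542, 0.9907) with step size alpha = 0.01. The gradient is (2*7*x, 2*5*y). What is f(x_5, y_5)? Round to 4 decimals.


Gradient descent on f(x,y) = 7*x^2 + 5*y^2.
Starting point: (0.6542, 0.9907), alpha = 0.01
Step 1: grad_x = 2*7*0.6542 = 9.1588, grad_y = 2*5*0.9907 = 9.907
  x_1 = 0.6542 - 0.01*9.1588 = 0.5626
  y_1 = 0.9907 - 0.01*9.907 = 0.8916
Step 2: grad_x = 2*7*0.5626 = 7.8766, grad_y = 2*5*0.8916 = 8.9163
  x_2 = 0.5626 - 0.01*7.8766 = 0.4838
  y_2 = 0.8916 - 0.01*8.9163 = 0.8025
Step 3: grad_x = 2*7*0.4838 = 6.7738, grad_y = 2*5*0.8025 = 8.0247
  x_3 = 0.4838 - 0.01*6.7738 = 0.4161
  y_3 = 0.8025 - 0.01*8.0247 = 0.7222
Step 4: grad_x = 2*7*0.4161 = 5.8255, grad_y = 2*5*0.7222 = 7.2222
  x_4 = 0.4161 - 0.01*5.8255 = 0.3579
  y_4 = 0.7222 - 0.01*7.2222 = 0.65
Step 5: grad_x = 2*7*0.3579 = 5.0099, grad_y = 2*5*0.65 = 6.5
  x_5 = 0.3579 - 0.01*5.0099 = 0.3078
  y_5 = 0.65 - 0.01*6.5 = 0.585
f(0.3078, 0.585) = 7*0.3078^2 + 5*0.585^2 = 2.3741


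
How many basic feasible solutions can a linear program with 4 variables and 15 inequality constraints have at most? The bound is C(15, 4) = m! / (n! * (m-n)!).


Each vertex corresponds to some choice of n active constraints out of m, so the number of vertices is at most C(m, n) = m! / (n!(m-n)!).
m = 15, n = 4
Numerator: 15 * 14 * 13 * 12
Denominator: 4! = 24
C(15, 4) = 1365


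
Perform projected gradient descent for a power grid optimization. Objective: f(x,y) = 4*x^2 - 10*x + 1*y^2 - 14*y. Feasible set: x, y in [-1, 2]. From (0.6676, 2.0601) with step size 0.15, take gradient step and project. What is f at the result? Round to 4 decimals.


Step 1: Compute gradient at (0.6676, 2.0601).
grad_x = 2*4*0.6676 - 10 = -4.6592
grad_y = 2*1*2.0601 - 14 = -9.8798
Step 2: Gradient step.
x_raw = 0.6676 - 0.15*-4.6592 = 1.3665
y_raw = 2.0601 - 0.15*-9.8798 = 3.5421
Step 3: Project onto [-1, 2].
x_proj = clip(1.3665) = 1.3665
y_proj = clip(3.5421) = 2.0
Step 4: Evaluate f.
f(1.3665, 2.0) = -30.1957


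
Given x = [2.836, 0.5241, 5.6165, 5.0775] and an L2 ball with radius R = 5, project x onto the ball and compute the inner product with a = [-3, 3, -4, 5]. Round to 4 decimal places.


Step 1: Compute ||x|| (intermediates to 6 decimals).
||x|| = sqrt(2.836^2 + 0.5241^2 + 5.6165^2 + 5.0775^2) = 8.102077
Step 2: Project.
Since ||x|| > R, scale = R/||x|| = 5/8.102077 = 0.617126, proj(x) = scale * x
proj(x) = [1.750169, 0.323436, 3.466088, 3.133457]
Step 3: Dot product.
a^T * proj(x) = -3*1.750169 + 3*0.323436 - 4*3.466088 + 5*3.133457 = -2.4773


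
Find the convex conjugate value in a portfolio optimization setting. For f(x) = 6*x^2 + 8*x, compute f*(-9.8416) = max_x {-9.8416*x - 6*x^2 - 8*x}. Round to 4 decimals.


f*(y) = sup_x {y*x - a*x^2 - b*x} = sup_x {(y-b)*x - a*x^2}
FOC: (y - b) - 2a*x = 0 => x* = (y - b)/(2a)
x* = (-9.8416 - 8)/(2*6) = -1.4868
f*(-9.8416) = (y-b)^2/(4a) = (-9.8416 - 8)^2/(4*6)
= 318.3227/24 = 13.2634


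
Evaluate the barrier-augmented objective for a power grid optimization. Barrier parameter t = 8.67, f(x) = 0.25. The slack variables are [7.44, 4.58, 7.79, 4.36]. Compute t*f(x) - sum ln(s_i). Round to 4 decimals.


Step 1: Compute log-barrier.
ln values: [2.0069, 1.5217, 2.0528, 1.4725]
phi = -(2.0069 + 1.5217 + 2.0528 + 1.4725) = -7.0539
Step 2: Compute augmented objective.
t*f(x) = 8.67*0.25 = 2.1675
Total = 2.1675 - 7.0539 = -4.8864


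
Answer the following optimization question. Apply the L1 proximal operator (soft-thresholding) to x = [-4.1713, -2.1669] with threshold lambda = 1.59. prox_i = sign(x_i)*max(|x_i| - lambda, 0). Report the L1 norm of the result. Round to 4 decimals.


Soft-thresholding with lambda = 1.59:
prox(-4.1713) = sign(-4.1713)*max(|-4.1713| - 1.59, 0) = -2.5813
prox(-2.1669) = sign(-2.1669)*max(|-2.1669| - 1.59, 0) = -0.5769
prox(x) = [-2.5813, -0.5769]
||prox(x)||_1 = 2.5813 + 0.5769 = 3.1582


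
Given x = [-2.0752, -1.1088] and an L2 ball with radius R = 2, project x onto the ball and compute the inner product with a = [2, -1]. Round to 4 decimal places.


Step 1: Compute ||x|| (intermediates to 6 decimals).
||x|| = sqrt((-2.0752)^2 + (-1.1088)^2) = 2.352848
Step 2: Project.
Since ||x|| > R, scale = R/||x|| = 2/2.352848 = 0.850034, proj(x) = scale * x
proj(x) = [-1.763991, -0.942518]
Step 3: Dot product.
a^T * proj(x) = 2*(-1.763991) - 1*(-0.942518) = -2.5855


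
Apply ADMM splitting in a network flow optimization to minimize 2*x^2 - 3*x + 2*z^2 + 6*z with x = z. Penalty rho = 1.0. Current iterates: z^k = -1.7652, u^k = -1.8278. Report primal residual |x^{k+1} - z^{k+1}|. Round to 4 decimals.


ADMM iteration with rho = 1.0, z^k = -1.7652, u^k = -1.8278
Step 1: x-update.
Minimize 2*x^2 - 3*x + (1.0/2)*(x + 1.7652 - 1.8278)^2
FOC: (2*2 + 1.0)*x = 3 + 1.0*(-1.7652 + 1.8278)
x^{k+1} = 0.6125
Step 2: z-update.
Minimize 2*z^2 + 6*z + (1.0/2)*(0.6125 - z - 1.8278)^2
FOC: (2*2 + 1.0)*z = -6 + 1.0*(0.6125 - 1.8278)
z^{k+1} = -1.4431
Step 3: u-update.
u^{k+1} = -1.8278 + 0.6125 + 1.4431 = 0.2278
Step 4: Primal residual = |0.6125 + 1.4431| = 2.0556


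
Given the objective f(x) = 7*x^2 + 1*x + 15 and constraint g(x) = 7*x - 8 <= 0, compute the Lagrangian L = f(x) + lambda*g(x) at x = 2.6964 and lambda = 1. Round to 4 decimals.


Step 1: Evaluate f(x).
f(2.6964) = 7*2.6964^2 + 1*2.6964 + 15 = 68.5904
Step 2: Evaluate g(x).
g(2.6964) = 7*2.6964 - 8 = 10.8748
Step 3: Compute Lagrangian.
L = 68.5904 + 1*10.8748 = 79.4652


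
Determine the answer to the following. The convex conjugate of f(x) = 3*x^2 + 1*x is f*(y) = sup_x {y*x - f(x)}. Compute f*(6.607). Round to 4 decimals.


f*(y) = sup_x {y*x - a*x^2 - b*x} = sup_x {(y-b)*x - a*x^2}
FOC: (y - b) - 2a*x = 0 => x* = (y - b)/(2a)
x* = (6.607 - 1)/(2*3) = 0.9345
f*(6.607) = (y-b)^2/(4a) = (6.607 - 1)^2/(4*3)
= 31.4384/12 = 2.6199


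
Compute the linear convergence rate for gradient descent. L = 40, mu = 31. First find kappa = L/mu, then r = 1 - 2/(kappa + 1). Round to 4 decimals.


Step 1: Compute the condition number.
kappa = L/mu = 40/31 = 1.2903
Step 2: Compute the convergence rate.
r = 1 - 2/(kappa + 1) = 1 - 2*mu/(L + mu) = (L - mu)/(L + mu) = 9/71 = 0.1268


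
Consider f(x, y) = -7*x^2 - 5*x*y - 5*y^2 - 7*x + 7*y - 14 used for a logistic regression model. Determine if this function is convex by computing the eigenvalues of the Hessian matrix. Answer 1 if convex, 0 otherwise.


The Hessian of f(x,y) = -7*x^2 - 5*x*y - 5*y^2 - 7*x + 7*y - 14 is:
H = [[-14, -5], [-5, -10]]
Trace = -14 - 10 = -24
Determinant = -14*-10 - (-5)^2 = 115
Discriminant = (-24)^2 - 4*115 = 116.0
Eigenvalues: lambda_1 = -17.3852, lambda_2 = -6.6148
The function is not convex.

0


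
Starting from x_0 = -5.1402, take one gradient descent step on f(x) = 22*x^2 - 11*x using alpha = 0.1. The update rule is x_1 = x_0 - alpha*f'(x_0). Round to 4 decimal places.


We compute the gradient at x_0 and apply the update.
f'(x) = 44*x - 11
f'(-5.1402) = 44*-5.1402 - 11 = -237.1688
x_1 = -5.1402 - 0.1*-237.1688 = 18.5767


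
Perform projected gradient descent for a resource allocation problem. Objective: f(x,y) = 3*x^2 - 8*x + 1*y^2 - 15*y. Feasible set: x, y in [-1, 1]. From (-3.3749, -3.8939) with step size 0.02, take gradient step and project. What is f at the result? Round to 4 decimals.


Step 1: Compute gradient at (-3.3749, -3.8939).
grad_x = 2*3*-3.3749 - 8 = -28.2494
grad_y = 2*1*-3.8939 - 15 = -22.7878
Step 2: Gradient step.
x_raw = -3.3749 - 0.02*-28.2494 = -2.8099
y_raw = -3.8939 - 0.02*-22.7878 = -3.4381
Step 3: Project onto [-1, 1].
x_proj = clip(-2.8099) = -1.0
y_proj = clip(-3.4381) = -1.0
Step 4: Evaluate f.
f(-1.0, -1.0) = 27.0


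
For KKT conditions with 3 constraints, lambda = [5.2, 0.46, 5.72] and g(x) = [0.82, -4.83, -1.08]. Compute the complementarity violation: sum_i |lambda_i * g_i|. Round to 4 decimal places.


KKT complementary slackness check:
lambda_1 * g_1 = 5.2 * 0.82 = 4.264
lambda_2 * g_2 = 0.46 * -4.83 = -2.2218
lambda_3 * g_3 = 5.72 * -1.08 = -6.1776
Total violation = 4.264 + 2.2218 + 6.1776 = 12.6634


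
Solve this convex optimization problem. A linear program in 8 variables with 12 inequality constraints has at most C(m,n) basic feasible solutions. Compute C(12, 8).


Each vertex corresponds to some choice of n active constraints out of m, so the number of vertices is at most C(m, n) = m! / (n!(m-n)!).
m = 12, n = 8
Numerator: 12 * 11 * 10 * 9 * 8 * 7 * 6 * 5
Denominator: 8! = 40320
C(12, 8) = 495


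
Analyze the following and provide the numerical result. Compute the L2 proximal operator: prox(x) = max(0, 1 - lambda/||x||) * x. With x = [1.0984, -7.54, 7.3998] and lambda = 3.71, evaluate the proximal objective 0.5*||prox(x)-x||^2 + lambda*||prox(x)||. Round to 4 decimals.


Step 1: Compute ||x||.
||x|| = 10.6214
Step 2: Compute scaling factor.
scale = max(0, 1 - 3.71/10.6214) = 0.6507
Step 3: prox(x) = [0.7147, -4.9063, 4.8151]
||prox(x)|| = 6.9114
Step 4: Proximal objective.
0.5*||prox-x||^2 = 6.8821
lambda*||prox|| = 25.6413
Total = 32.5235


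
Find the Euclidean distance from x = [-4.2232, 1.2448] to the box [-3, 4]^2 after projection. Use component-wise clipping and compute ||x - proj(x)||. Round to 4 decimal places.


Project each component onto [-3, 4].
clip(-4.2232) = -3.0, clip(1.2448) = 1.2448
Projection = [-3.0, 1.2448]
Squared diffs: [1.4962, 0.0]
Distance = sqrt(1.4962) = 1.2232


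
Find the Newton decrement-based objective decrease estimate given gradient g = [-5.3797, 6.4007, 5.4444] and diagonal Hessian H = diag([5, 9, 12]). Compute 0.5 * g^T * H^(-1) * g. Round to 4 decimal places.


Step 1: H is diagonal, so H^(-1) * g = [-1.0759, 0.7112, 0.4537].
Step 2: g^T H^(-1) g = sum_i g_i^2 / H_ii
  = (-5.3797)^2/5 + (6.4007)^2/9 + (5.4444)^2/12
  = 5.7882 + 4.5521 + 2.4701 = 12.8105
Step 3: Objective decrease = 0.5 * g^T H^(-1) g = 6.4052


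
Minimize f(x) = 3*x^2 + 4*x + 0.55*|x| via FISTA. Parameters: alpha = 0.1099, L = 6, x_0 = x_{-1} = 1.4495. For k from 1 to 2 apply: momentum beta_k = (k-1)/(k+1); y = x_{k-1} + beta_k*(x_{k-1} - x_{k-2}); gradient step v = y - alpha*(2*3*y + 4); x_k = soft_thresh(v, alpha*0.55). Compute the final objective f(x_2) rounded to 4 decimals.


FISTA on f(x) = 3*x^2 + 4*x + 0.55*|x|
L = 6, alpha = 0.1099
Iteration 1: beta = 0.0, y = 1.4495 + 0.0*(1.4495 - 1.4495) = 1.4495
  grad(y) = 12.697, v = y - alpha*grad = 0.0541
  prox(v) = soft_thresh(0.0541, 0.0604) = 0.0
Iteration 2: beta = 0.3333, y = 0.0 + 0.3333*(0.0 - 1.4495) = -0.4832
  grad(y) = 1.101, v = y - alpha*grad = -0.6042
  prox(v) = soft_thresh(-0.6042, 0.0604) = -0.5437
f(x_2) = 3*(-0.5437)^2 + 4*(-0.5437) + 0.55*|-0.5437| = -0.9889


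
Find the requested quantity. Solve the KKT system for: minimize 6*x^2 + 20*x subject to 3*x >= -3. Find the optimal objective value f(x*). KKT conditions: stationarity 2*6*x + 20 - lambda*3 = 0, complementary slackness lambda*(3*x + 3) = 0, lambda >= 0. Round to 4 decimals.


Step 1: Try lambda = 0 (constraint inactive).
x_unc = -20/(2*6) = -1.6667
Check: 3*-1.6667 = -5.0001 < -3 -- violated!
Step 2: Constraint must be active: 3*x = -3
x* = -3/3 = -1.0
lambda = (2*6*(-1.0) + 20)/3 = 2.6667
Step 3: Compute optimal value.
f(x*) = 6*(-1.0)^2 + 20*(-1.0) = -14.0


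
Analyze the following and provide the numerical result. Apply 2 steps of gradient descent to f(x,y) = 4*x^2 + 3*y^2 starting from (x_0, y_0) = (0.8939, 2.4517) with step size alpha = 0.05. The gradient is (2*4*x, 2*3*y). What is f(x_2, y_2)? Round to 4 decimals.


Gradient descent on f(x,y) = 4*x^2 + 3*y^2.
Starting point: (0.8939, 2.4517), alpha = 0.05
Step 1: grad_x = 2*4*0.8939 = 7.1512, grad_y = 2*3*2.4517 = 14.7102
  x_1 = 0.8939 - 0.05*7.1512 = 0.5363
  y_1 = 2.4517 - 0.05*14.7102 = 1.7162
Step 2: grad_x = 2*4*0.5363 = 4.2907, grad_y = 2*3*1.7162 = 10.2971
  x_2 = 0.5363 - 0.05*4.2907 = 0.3218
  y_2 = 1.7162 - 0.05*10.2971 = 1.2013
f(0.3218, 1.2013) = 4*0.3218^2 + 3*1.2013^2 = 4.7438


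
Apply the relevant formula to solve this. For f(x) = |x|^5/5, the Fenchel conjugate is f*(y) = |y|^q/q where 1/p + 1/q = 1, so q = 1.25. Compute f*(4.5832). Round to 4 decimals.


The conjugate exponent q satisfies 1/p + 1/q = 1.
p = 5, so q = 5/(5 - 1) = 1.25
|y|^q = 4.5832^1.25 = 6.706
f*(4.5832) = 6.706 / 1.25 = 5.3648


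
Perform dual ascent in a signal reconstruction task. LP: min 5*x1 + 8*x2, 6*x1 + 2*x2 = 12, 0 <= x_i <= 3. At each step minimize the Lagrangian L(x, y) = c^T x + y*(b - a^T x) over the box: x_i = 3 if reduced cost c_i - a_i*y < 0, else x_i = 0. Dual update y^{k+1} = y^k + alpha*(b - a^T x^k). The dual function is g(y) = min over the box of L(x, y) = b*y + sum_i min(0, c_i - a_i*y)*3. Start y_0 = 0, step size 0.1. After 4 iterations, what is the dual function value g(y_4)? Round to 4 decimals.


Dual ascent for LP: min 5*x1 + 8*x2, 6*x1 + 2*x2 = 12, 0 <= x_i <= 3
Step 1: y^k = 0.0, reduced costs: (5.0, 8.0)
  x^k = (0.0, 0.0), subgradient = b - a^T x = 12.0
  y^{k+1} = 0.0 + 0.1*12.0 = 1.2
Step 2: y^k = 1.2, reduced costs: (-2.2, 5.6)
  x^k = (3.0, 0.0), subgradient = b - a^T x = -6.0
  y^{k+1} = 1.2 + 0.1*-6.0 = 0.6
Step 3: y^k = 0.6, reduced costs: (1.4, 6.8)
  x^k = (0.0, 0.0), subgradient = b - a^T x = 12.0
  y^{k+1} = 0.6 + 0.1*12.0 = 1.8
Step 4: y^k = 1.8, reduced costs: (-5.8, 4.4)
  x^k = (3.0, 0.0), subgradient = b - a^T x = -6.0
  y^{k+1} = 1.8 + 0.1*-6.0 = 1.2
Dual objective at y_4 = 1.2: reduced costs (-2.2, 5.6), box minimizer x = (3.0, 0.0)
g(y_4) = b*y + (c1 - a1*y)*x1 + (c2 - a2*y)*x2 = 12*1.2 + (-2.2)*3.0 + 5.6*0.0 = 14.4 - 6.6 + 0.0 = 7.8


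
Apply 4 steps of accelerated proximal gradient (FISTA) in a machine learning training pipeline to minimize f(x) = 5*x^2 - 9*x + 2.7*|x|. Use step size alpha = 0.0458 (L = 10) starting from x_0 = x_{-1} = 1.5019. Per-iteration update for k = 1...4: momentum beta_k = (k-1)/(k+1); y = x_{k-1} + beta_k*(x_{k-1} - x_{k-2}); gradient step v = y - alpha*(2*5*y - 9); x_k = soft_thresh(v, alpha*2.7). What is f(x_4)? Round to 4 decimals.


FISTA on f(x) = 5*x^2 - 9*x + 2.7*|x|
L = 10, alpha = 0.0458
Iteration 1: beta = 0.0, y = 1.5019 + 0.0*(1.5019 - 1.5019) = 1.5019
  grad(y) = 6.019, v = y - alpha*grad = 1.2262
  prox(v) = soft_thresh(1.2262, 0.1237) = 1.1026
Iteration 2: beta = 0.3333, y = 1.1026 + 0.3333*(1.1026 - 1.5019) = 0.9695
  grad(y) = 0.6946, v = y - alpha*grad = 0.9376
  prox(v) = soft_thresh(0.9376, 0.1237) = 0.814
Iteration 3: beta = 0.5, y = 0.814 + 0.5*(0.814 - 1.1026) = 0.6697
  grad(y) = -2.303, v = y - alpha*grad = 0.7752
  prox(v) = soft_thresh(0.7752, 0.1237) = 0.6515
Iteration 4: beta = 0.6, y = 0.6515 + 0.6*(0.6515 - 0.814) = 0.554
  grad(y) = -3.4597, v = y - alpha*grad = 0.7125
  prox(v) = soft_thresh(0.7125, 0.1237) = 0.5888
f(x_4) = 5*0.5888^2 - 9*0.5888 + 2.7*|0.5888| = -1.976


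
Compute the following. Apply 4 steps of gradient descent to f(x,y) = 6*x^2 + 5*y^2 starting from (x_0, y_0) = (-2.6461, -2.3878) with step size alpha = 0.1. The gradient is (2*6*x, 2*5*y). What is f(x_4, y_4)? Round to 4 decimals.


Gradient descent on f(x,y) = 6*x^2 + 5*y^2.
Starting point: (-2.6461, -2.3878), alpha = 0.1
Step 1: grad_x = 2*6*-2.6461 = -31.7532, grad_y = 2*5*-2.3878 = -23.878
  x_1 = -2.6461 - 0.1*-31.7532 = 0.5292
  y_1 = -2.3878 - 0.1*-23.878 = 0.0
Step 2: grad_x = 2*6*0.5292 = 6.3506, grad_y = 2*5*0.0 = 0.0
  x_2 = 0.5292 - 0.1*6.3506 = -0.1058
  y_2 = 0.0 - 0.1*0.0 = 0.0
Step 3: grad_x = 2*6*-0.1058 = -1.2701, grad_y = 2*5*0.0 = 0.0
  x_3 = -0.1058 - 0.1*-1.2701 = 0.0212
  y_3 = 0.0 - 0.1*0.0 = 0.0
Step 4: grad_x = 2*6*0.0212 = 0.254, grad_y = 2*5*0.0 = 0.0
  x_4 = 0.0212 - 0.1*0.254 = -0.0042
  y_4 = 0.0 - 0.1*0.0 = 0.0
f(-0.0042, 0.0) = 6*(-0.0042)^2 + 5*0.0^2 = 0.0001


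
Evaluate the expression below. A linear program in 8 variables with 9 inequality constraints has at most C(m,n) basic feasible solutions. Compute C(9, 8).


Each vertex corresponds to some choice of n active constraints out of m, so the number of vertices is at most C(m, n) = m! / (n!(m-n)!).
m = 9, n = 8
Numerator: 9 * 8 * 7 * 6 * 5 * 4 * 3 * 2
Denominator: 8! = 40320
C(9, 8) = 9


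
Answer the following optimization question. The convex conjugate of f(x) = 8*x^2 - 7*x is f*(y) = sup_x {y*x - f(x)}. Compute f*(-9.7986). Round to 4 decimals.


f*(y) = sup_x {y*x - a*x^2 - b*x} = sup_x {(y-b)*x - a*x^2}
FOC: (y - b) - 2a*x = 0 => x* = (y - b)/(2a)
x* = (-9.7986 + 7)/(2*8) = -0.1749
f*(-9.7986) = (y-b)^2/(4a) = (-9.7986 + 7)^2/(4*8)
= 7.8322/32 = 0.2448


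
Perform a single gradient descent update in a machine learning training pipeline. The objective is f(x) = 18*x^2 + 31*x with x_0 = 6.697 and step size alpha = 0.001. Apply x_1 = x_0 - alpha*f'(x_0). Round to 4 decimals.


We compute the gradient at x_0 and apply the update.
f'(x) = 36*x + 31
f'(6.697) = 36*6.697 + 31 = 272.092
x_1 = 6.697 - 0.001*272.092 = 6.4249


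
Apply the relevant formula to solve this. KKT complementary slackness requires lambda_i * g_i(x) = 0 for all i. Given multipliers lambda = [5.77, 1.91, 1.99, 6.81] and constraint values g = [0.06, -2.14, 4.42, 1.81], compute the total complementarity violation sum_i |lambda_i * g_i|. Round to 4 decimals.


KKT complementary slackness check:
lambda_1 * g_1 = 5.77 * 0.06 = 0.3462
lambda_2 * g_2 = 1.91 * -2.14 = -4.0874
lambda_3 * g_3 = 1.99 * 4.42 = 8.7958
lambda_4 * g_4 = 6.81 * 1.81 = 12.3261
Total violation = 0.3462 + 4.0874 + 8.7958 + 12.3261 = 25.5555


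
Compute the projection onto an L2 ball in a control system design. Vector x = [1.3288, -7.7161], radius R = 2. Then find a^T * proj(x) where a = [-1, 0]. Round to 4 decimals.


Step 1: Compute ||x|| (intermediates to 6 decimals).
||x|| = sqrt(1.3288^2 + (-7.7161)^2) = 7.829681
Step 2: Project.
Since ||x|| > R, scale = R/||x|| = 2/7.829681 = 0.255438, proj(x) = scale * x
proj(x) = [0.339426, -1.970985]
Step 3: Dot product.
a^T * proj(x) = -1*0.339426 + 0*(-1.970985) = -0.3394


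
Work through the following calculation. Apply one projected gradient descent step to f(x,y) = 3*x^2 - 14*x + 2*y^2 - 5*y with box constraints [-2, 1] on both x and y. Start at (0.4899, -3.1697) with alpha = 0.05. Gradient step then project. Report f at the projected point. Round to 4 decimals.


Step 1: Compute gradient at (0.4899, -3.1697).
grad_x = 2*3*0.4899 - 14 = -11.0606
grad_y = 2*2*-3.1697 - 5 = -17.6788
Step 2: Gradient step.
x_raw = 0.4899 - 0.05*-11.0606 = 1.0429
y_raw = -3.1697 - 0.05*-17.6788 = -2.2858
Step 3: Project onto [-2, 1].
x_proj = clip(1.0429) = 1.0
y_proj = clip(-2.2858) = -2.0
Step 4: Evaluate f.
f(1.0, -2.0) = 7.0


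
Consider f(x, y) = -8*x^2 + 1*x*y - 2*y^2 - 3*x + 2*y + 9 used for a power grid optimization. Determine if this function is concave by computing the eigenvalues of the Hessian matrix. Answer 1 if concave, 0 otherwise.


The Hessian of f(x,y) = -8*x^2 + 1*x*y - 2*y^2 - 3*x + 2*y + 9 is:
H = [[-16, 1], [1, -4]]
Trace = -16 - 4 = -20
Determinant = -16*-4 - (1)^2 = 63
Discriminant = (-20)^2 - 4*63 = 148.0
Eigenvalues: lambda_1 = -16.0828, lambda_2 = -3.9172
The function is concave.

1


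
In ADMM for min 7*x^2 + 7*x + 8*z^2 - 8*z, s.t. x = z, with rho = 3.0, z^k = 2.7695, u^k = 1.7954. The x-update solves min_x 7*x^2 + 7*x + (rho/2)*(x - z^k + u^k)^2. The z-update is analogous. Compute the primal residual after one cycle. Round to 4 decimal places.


ADMM iteration with rho = 3.0, z^k = 2.7695, u^k = 1.7954
Step 1: x-update.
Minimize 7*x^2 + 7*x + (3.0/2)*(x - 2.7695 + 1.7954)^2
FOC: (2*7 + 3.0)*x = -7 + 3.0*(2.7695 - 1.7954)
x^{k+1} = -0.2399
Step 2: z-update.
Minimize 8*z^2 - 8*z + (3.0/2)*(-0.2399 - z + 1.7954)^2
FOC: (2*8 + 3.0)*z = 8 + 3.0*(-0.2399 + 1.7954)
z^{k+1} = 0.6667
Step 3: u-update.
u^{k+1} = 1.7954 - 0.2399 - 0.6667 = 0.8889
Step 4: Primal residual = |-0.2399 - 0.6667| = 0.9065


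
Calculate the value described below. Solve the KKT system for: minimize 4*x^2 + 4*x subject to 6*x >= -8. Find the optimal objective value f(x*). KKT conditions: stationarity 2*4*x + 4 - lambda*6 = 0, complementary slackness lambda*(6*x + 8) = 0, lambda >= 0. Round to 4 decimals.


Step 1: Try lambda = 0 (constraint inactive).
Stationarity: 2*4*x + 4 = 0
x* = -4/(2*4) = -0.5
Check constraint: 6*-0.5 = -3.0 >= -8 -- satisfied.
Step 2: Compute optimal value.
f(x*) = 4*(-0.5)^2 + 4*(-0.5) = -1.0


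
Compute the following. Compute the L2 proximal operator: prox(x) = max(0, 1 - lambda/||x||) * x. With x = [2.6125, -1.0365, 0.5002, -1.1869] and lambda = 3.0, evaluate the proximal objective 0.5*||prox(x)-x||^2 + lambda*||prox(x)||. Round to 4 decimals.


Step 1: Compute ||x||.
||x|| = 3.0917
Step 2: Compute scaling factor.
scale = max(0, 1 - 3.0/3.0917) = 0.0297
Step 3: prox(x) = [0.0775, -0.0307, 0.0148, -0.0352]
||prox(x)|| = 0.0917
Step 4: Proximal objective.
0.5*||prox-x||^2 = 4.5
lambda*||prox|| = 0.2751
Total = 4.775


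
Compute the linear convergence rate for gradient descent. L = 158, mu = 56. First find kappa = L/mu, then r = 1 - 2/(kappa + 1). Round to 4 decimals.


Step 1: Compute the condition number.
kappa = L/mu = 158/56 = 2.8214
Step 2: Compute the convergence rate.
r = 1 - 2/(kappa + 1) = 1 - 2*mu/(L + mu) = (L - mu)/(L + mu) = 102/214 = 0.4766
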